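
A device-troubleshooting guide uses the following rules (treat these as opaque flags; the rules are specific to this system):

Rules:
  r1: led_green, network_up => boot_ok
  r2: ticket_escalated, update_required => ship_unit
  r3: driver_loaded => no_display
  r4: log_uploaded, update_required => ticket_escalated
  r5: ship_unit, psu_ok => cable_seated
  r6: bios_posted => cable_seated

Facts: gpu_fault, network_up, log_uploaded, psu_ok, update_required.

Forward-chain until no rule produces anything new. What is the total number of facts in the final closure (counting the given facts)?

8

Round 1: r4 [log_uploaded, update_required => ticket_escalated]. New: ticket_escalated.
Round 2: r2 [ticket_escalated, update_required => ship_unit]. New: ship_unit.
Round 3: r5 [ship_unit, psu_ok => cable_seated]. New: cable_seated.
Closure: {cable_seated, gpu_fault, log_uploaded, network_up, psu_ok, ship_unit, ticket_escalated, update_required} — 8 facts.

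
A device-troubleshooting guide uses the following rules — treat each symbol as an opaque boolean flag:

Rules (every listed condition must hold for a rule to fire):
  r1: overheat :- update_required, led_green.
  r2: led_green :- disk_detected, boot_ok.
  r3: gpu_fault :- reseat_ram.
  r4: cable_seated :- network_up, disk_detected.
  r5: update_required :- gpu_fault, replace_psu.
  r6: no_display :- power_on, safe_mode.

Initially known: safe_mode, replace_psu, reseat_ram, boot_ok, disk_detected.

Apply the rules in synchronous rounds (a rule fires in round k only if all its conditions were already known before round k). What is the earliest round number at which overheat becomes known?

3

Round 1: r2 [led_green :- disk_detected, boot_ok.]; r3 [gpu_fault :- reseat_ram.]. Adds led_green, gpu_fault.
Round 2: r5 [update_required :- gpu_fault, replace_psu.]. Adds update_required.
Round 3: r1 [overheat :- update_required, led_green.]. Adds overheat.
overheat first appears in round 3.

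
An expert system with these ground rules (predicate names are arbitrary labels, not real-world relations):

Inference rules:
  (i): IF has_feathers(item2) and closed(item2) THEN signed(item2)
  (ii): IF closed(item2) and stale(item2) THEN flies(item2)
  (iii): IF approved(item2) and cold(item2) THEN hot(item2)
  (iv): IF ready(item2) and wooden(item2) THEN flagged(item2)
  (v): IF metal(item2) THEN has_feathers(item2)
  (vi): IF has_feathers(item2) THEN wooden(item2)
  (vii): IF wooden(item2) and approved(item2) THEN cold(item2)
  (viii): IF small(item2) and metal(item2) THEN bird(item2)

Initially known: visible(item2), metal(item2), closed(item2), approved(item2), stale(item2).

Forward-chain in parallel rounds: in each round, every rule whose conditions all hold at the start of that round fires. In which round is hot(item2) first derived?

[1] (ii) [IF closed(item2) and stale(item2) THEN flies(item2)]; (v) [IF metal(item2) THEN has_feathers(item2)]. ⇒ new: flies(item2), has_feathers(item2).
[2] (i) [IF has_feathers(item2) and closed(item2) THEN signed(item2)]; (vi) [IF has_feathers(item2) THEN wooden(item2)]. ⇒ new: signed(item2), wooden(item2).
[3] (vii) [IF wooden(item2) and approved(item2) THEN cold(item2)]. ⇒ new: cold(item2).
[4] (iii) [IF approved(item2) and cold(item2) THEN hot(item2)]. ⇒ new: hot(item2).
hot(item2) first appears in round 4.

4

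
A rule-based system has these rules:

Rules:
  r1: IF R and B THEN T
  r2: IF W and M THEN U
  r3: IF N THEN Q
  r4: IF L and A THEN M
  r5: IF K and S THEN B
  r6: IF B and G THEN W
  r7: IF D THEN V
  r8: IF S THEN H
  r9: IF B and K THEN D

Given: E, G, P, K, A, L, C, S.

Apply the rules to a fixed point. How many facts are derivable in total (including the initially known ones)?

15

Round 1: r4 [IF L and A THEN M]; r5 [IF K and S THEN B]; r8 [IF S THEN H]. New: M, B, H.
Round 2: r6 [IF B and G THEN W]; r9 [IF B and K THEN D]. New: W, D.
Round 3: r2 [IF W and M THEN U]; r7 [IF D THEN V]. New: U, V.
Closure: {A, B, C, D, E, G, H, K, L, M, P, S, U, V, W} — 15 facts.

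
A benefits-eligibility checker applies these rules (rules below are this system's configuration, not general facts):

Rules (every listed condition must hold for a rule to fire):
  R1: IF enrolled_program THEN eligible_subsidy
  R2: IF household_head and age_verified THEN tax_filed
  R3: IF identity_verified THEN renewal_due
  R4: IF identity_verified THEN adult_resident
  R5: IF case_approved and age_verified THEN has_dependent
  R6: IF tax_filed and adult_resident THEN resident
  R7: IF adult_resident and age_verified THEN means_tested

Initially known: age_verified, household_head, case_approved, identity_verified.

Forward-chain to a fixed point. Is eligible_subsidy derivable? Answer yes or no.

no

Round 1 fires R2, R3, R4, R5, giving tax_filed, renewal_due, adult_resident, has_dependent.
Round 2 fires R6, R7, giving resident, means_tested.
Fixed point reached. eligible_subsidy is concluded only by R1; R1 needs enrolled_program (never derived).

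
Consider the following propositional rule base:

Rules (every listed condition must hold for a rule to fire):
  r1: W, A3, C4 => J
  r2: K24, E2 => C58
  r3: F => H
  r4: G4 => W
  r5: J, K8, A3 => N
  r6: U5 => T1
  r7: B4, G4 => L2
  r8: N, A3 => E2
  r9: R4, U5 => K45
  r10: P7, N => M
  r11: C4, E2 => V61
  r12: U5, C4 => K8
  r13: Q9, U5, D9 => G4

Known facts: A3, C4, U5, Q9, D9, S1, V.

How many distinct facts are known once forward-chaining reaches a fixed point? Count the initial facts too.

Round 1 fires r6, r12, r13, giving T1, K8, G4.
Round 2 fires r4, giving W.
Round 3 fires r1, giving J.
Round 4 fires r5, giving N.
Round 5 fires r8, giving E2.
Round 6 fires r11, giving V61.
Closure: {A3, C4, D9, E2, G4, J, K8, N, Q9, S1, T1, U5, V, V61, W} — 15 facts.

15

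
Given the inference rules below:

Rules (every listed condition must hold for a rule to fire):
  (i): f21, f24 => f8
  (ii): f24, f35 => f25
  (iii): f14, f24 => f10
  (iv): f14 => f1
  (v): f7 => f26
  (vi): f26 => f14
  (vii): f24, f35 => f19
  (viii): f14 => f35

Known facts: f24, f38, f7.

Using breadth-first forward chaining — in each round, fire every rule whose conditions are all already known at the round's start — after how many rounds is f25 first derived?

4

Round 1: (v) [f7 => f26]. Adds f26.
Round 2: (vi) [f26 => f14]. Adds f14.
Round 3: (iii) [f14, f24 => f10]; (iv) [f14 => f1]; (viii) [f14 => f35]. Adds f10, f1, f35.
Round 4: (ii) [f24, f35 => f25]; (vii) [f24, f35 => f19]. Adds f25, f19.
f25 first appears in round 4.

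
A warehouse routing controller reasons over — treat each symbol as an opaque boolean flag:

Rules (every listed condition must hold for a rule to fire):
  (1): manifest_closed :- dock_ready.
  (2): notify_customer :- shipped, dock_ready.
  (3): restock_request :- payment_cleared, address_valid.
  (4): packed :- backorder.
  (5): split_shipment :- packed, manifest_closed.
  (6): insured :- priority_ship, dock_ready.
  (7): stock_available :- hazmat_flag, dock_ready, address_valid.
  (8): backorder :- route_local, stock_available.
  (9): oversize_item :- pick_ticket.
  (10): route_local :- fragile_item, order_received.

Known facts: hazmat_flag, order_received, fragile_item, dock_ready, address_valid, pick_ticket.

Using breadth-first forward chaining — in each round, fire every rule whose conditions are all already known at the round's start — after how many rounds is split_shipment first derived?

Round 1 — (1), (7), (9), (10), derive manifest_closed, stock_available, oversize_item, route_local.
Round 2 — (8), derive backorder.
Round 3 — (4), derive packed.
Round 4 — (5), derive split_shipment.
split_shipment first appears in round 4.

4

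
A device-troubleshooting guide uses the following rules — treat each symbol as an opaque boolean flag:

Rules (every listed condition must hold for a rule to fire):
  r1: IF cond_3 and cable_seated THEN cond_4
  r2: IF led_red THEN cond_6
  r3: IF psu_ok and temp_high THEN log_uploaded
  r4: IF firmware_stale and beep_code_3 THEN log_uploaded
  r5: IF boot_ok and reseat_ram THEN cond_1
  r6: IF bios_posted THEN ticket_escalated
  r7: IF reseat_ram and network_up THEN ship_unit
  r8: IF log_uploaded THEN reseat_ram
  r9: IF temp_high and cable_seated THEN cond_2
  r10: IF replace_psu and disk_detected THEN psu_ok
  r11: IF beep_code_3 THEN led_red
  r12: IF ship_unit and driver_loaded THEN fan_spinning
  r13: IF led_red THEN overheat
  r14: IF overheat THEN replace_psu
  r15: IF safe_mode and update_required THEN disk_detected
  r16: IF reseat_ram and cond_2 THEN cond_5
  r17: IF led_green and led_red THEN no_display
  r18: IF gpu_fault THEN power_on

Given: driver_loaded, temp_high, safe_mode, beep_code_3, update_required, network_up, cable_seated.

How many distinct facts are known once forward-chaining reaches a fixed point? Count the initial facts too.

Round 1: r9 [IF temp_high and cable_seated THEN cond_2]; r11 [IF beep_code_3 THEN led_red]; r15 [IF safe_mode and update_required THEN disk_detected]. Adds cond_2, led_red, disk_detected.
Round 2: r2 [IF led_red THEN cond_6]; r13 [IF led_red THEN overheat]. Adds cond_6, overheat.
Round 3: r14 [IF overheat THEN replace_psu]. Adds replace_psu.
Round 4: r10 [IF replace_psu and disk_detected THEN psu_ok]. Adds psu_ok.
Round 5: r3 [IF psu_ok and temp_high THEN log_uploaded]. Adds log_uploaded.
Round 6: r8 [IF log_uploaded THEN reseat_ram]. Adds reseat_ram.
Round 7: r7 [IF reseat_ram and network_up THEN ship_unit]; r16 [IF reseat_ram and cond_2 THEN cond_5]. Adds ship_unit, cond_5.
Round 8: r12 [IF ship_unit and driver_loaded THEN fan_spinning]. Adds fan_spinning.
Closure: {beep_code_3, cable_seated, cond_2, cond_5, cond_6, disk_detected, driver_loaded, fan_spinning, led_red, log_uploaded, network_up, overheat, psu_ok, replace_psu, reseat_ram, safe_mode, ship_unit, temp_high, update_required} — 19 facts.

19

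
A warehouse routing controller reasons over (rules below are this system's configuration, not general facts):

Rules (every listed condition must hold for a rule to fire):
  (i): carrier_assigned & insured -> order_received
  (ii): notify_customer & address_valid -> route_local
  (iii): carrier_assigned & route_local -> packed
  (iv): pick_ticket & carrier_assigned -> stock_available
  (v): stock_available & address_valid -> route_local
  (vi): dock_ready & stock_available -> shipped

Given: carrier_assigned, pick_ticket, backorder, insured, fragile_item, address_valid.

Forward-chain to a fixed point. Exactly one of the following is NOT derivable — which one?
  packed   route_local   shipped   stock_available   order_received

Round 1 — (i), (iv), derive order_received, stock_available.
Round 2 — (v), derive route_local.
Round 3 — (iii), derive packed.
Derived: route_local (round 2), stock_available (round 1), packed (round 3), order_received (round 1). shipped never appears in any round.

shipped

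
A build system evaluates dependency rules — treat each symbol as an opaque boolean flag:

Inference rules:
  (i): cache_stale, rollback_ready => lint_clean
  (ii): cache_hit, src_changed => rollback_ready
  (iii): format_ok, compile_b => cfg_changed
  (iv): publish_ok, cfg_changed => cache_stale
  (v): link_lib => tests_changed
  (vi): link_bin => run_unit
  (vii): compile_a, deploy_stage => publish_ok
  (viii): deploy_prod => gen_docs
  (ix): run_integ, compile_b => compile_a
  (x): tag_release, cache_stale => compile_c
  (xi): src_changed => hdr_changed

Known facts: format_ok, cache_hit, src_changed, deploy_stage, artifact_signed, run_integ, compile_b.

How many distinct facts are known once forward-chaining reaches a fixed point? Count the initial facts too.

Round 1 — (ii), (iii), (ix), (xi), derive rollback_ready, cfg_changed, compile_a, hdr_changed.
Round 2 — (vii), derive publish_ok.
Round 3 — (iv), derive cache_stale.
Round 4 — (i), derive lint_clean.
Closure: {artifact_signed, cache_hit, cache_stale, cfg_changed, compile_a, compile_b, deploy_stage, format_ok, hdr_changed, lint_clean, publish_ok, rollback_ready, run_integ, src_changed} — 14 facts.

14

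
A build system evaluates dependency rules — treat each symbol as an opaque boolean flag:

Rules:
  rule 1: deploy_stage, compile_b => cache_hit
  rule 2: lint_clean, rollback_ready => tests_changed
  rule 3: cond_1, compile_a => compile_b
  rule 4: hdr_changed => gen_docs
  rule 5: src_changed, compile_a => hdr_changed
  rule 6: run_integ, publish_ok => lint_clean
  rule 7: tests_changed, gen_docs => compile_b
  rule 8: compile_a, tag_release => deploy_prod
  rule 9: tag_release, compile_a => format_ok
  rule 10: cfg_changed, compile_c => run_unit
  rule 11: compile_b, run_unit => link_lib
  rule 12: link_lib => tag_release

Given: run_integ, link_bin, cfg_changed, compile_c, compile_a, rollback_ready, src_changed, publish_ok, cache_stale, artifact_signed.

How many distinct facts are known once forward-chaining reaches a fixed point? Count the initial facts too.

Round 1 — rule 5, rule 6, rule 10, derive hdr_changed, lint_clean, run_unit.
Round 2 — rule 2, rule 4, derive tests_changed, gen_docs.
Round 3 — rule 7, derive compile_b.
Round 4 — rule 11, derive link_lib.
Round 5 — rule 12, derive tag_release.
Round 6 — rule 8, rule 9, derive deploy_prod, format_ok.
Closure: {artifact_signed, cache_stale, cfg_changed, compile_a, compile_b, compile_c, deploy_prod, format_ok, gen_docs, hdr_changed, link_bin, link_lib, lint_clean, publish_ok, rollback_ready, run_integ, run_unit, src_changed, tag_release, tests_changed} — 20 facts.

20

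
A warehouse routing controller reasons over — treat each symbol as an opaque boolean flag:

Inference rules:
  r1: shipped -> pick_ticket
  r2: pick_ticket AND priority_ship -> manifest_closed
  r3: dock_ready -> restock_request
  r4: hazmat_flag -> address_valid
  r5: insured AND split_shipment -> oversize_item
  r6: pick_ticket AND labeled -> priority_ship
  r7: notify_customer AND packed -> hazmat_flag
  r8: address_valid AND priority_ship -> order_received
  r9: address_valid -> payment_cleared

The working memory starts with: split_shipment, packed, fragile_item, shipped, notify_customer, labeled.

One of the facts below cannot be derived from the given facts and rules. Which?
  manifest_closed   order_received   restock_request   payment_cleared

restock_request

[1] r1 [shipped -> pick_ticket]; r7 [notify_customer AND packed -> hazmat_flag]. ⇒ new: pick_ticket, hazmat_flag.
[2] r4 [hazmat_flag -> address_valid]; r6 [pick_ticket AND labeled -> priority_ship]. ⇒ new: address_valid, priority_ship.
[3] r2 [pick_ticket AND priority_ship -> manifest_closed]; r8 [address_valid AND priority_ship -> order_received]; r9 [address_valid -> payment_cleared]. ⇒ new: manifest_closed, order_received, payment_cleared.
Derived: payment_cleared (round 3), order_received (round 3), manifest_closed (round 3). restock_request never appears in any round.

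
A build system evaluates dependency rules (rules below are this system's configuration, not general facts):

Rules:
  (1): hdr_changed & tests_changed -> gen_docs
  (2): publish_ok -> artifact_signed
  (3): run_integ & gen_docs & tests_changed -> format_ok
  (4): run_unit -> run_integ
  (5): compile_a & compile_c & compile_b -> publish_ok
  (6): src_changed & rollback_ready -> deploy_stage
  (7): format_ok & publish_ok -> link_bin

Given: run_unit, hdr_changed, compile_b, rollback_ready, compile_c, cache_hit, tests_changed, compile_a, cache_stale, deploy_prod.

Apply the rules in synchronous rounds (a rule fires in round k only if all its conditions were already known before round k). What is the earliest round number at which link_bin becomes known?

[1] (1) [hdr_changed & tests_changed -> gen_docs]; (4) [run_unit -> run_integ]; (5) [compile_a & compile_c & compile_b -> publish_ok]. ⇒ new: gen_docs, run_integ, publish_ok.
[2] (2) [publish_ok -> artifact_signed]; (3) [run_integ & gen_docs & tests_changed -> format_ok]. ⇒ new: artifact_signed, format_ok.
[3] (7) [format_ok & publish_ok -> link_bin]. ⇒ new: link_bin.
link_bin first appears in round 3.

3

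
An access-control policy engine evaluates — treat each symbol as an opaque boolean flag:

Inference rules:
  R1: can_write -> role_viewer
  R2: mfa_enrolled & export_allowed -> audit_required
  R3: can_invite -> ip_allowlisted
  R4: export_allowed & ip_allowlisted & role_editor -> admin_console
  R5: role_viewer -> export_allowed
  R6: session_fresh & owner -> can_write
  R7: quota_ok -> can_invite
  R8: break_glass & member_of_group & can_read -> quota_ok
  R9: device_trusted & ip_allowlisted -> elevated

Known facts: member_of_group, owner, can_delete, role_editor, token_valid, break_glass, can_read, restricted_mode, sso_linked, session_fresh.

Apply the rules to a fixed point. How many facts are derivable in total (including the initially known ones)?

17

[1] R6 [session_fresh & owner -> can_write]; R8 [break_glass & member_of_group & can_read -> quota_ok]. ⇒ new: can_write, quota_ok.
[2] R1 [can_write -> role_viewer]; R7 [quota_ok -> can_invite]. ⇒ new: role_viewer, can_invite.
[3] R3 [can_invite -> ip_allowlisted]; R5 [role_viewer -> export_allowed]. ⇒ new: ip_allowlisted, export_allowed.
[4] R4 [export_allowed & ip_allowlisted & role_editor -> admin_console]. ⇒ new: admin_console.
Closure: {admin_console, break_glass, can_delete, can_invite, can_read, can_write, export_allowed, ip_allowlisted, member_of_group, owner, quota_ok, restricted_mode, role_editor, role_viewer, session_fresh, sso_linked, token_valid} — 17 facts.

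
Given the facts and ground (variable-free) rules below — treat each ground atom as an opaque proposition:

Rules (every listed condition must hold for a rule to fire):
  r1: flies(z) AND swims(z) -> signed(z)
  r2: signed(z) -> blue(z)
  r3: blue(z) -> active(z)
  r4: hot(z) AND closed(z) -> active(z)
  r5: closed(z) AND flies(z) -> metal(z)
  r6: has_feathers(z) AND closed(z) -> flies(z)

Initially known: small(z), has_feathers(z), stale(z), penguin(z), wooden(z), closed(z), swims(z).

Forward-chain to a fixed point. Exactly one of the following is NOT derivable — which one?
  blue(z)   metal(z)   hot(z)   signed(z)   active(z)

Round 1 — r6, derive flies(z).
Round 2 — r1, r5, derive signed(z), metal(z).
Round 3 — r2, derive blue(z).
Round 4 — r3, derive active(z).
Derived: active(z) (round 4), blue(z) (round 3), signed(z) (round 2), metal(z) (round 2). hot(z) never appears in any round.

hot(z)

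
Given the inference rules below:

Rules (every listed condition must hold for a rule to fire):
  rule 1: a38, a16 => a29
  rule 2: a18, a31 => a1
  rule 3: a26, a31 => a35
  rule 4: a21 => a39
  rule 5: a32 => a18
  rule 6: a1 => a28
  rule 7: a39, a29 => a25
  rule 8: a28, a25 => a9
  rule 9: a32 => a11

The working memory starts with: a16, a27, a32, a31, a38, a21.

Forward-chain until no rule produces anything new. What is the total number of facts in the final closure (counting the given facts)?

Round 1: rule 1 [a38, a16 => a29]; rule 4 [a21 => a39]; rule 5 [a32 => a18]; rule 9 [a32 => a11]. Adds a29, a39, a18, a11.
Round 2: rule 2 [a18, a31 => a1]; rule 7 [a39, a29 => a25]. Adds a1, a25.
Round 3: rule 6 [a1 => a28]. Adds a28.
Round 4: rule 8 [a28, a25 => a9]. Adds a9.
Closure: {a1, a11, a16, a18, a21, a25, a27, a28, a29, a31, a32, a38, a39, a9} — 14 facts.

14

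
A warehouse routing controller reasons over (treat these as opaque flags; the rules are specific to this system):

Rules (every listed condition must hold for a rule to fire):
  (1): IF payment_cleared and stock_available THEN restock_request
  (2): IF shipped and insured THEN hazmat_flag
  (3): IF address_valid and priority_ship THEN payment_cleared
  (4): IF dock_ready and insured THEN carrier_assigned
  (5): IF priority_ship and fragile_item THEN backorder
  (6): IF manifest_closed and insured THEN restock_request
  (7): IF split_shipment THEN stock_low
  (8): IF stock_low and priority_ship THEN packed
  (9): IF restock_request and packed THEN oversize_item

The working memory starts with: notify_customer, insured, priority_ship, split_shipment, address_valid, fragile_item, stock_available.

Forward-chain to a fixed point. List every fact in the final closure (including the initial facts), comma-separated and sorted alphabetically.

Round 1 — (3), (5), (7), derive payment_cleared, backorder, stock_low.
Round 2 — (1), (8), derive restock_request, packed.
Round 3 — (9), derive oversize_item.

address_valid, backorder, fragile_item, insured, notify_customer, oversize_item, packed, payment_cleared, priority_ship, restock_request, split_shipment, stock_available, stock_low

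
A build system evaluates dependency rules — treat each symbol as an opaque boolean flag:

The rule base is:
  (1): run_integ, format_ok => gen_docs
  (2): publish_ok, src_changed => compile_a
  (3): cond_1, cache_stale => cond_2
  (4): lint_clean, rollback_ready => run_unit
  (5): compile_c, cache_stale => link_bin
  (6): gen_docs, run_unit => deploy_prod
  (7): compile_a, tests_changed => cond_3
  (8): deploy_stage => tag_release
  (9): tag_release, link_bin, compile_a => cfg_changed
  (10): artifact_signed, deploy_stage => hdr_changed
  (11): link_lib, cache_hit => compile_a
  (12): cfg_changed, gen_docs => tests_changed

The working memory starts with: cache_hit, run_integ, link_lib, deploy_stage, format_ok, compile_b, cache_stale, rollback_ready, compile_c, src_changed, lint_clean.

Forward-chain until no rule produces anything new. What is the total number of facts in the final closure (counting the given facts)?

Round 1 fires (1), (4), (5), (8), (11), giving gen_docs, run_unit, link_bin, tag_release, compile_a.
Round 2 fires (6), (9), giving deploy_prod, cfg_changed.
Round 3 fires (12), giving tests_changed.
Round 4 fires (7), giving cond_3.
Closure: {cache_hit, cache_stale, cfg_changed, compile_a, compile_b, compile_c, cond_3, deploy_prod, deploy_stage, format_ok, gen_docs, link_bin, link_lib, lint_clean, rollback_ready, run_integ, run_unit, src_changed, tag_release, tests_changed} — 20 facts.

20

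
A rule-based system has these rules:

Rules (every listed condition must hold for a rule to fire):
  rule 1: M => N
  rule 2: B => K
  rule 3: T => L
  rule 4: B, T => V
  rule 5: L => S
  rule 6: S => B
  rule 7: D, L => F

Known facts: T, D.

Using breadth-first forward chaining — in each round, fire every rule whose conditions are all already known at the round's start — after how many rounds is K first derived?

4

Round 1 — rule 3, derive L.
Round 2 — rule 5, rule 7, derive S, F.
Round 3 — rule 6, derive B.
Round 4 — rule 2, rule 4, derive K, V.
K first appears in round 4.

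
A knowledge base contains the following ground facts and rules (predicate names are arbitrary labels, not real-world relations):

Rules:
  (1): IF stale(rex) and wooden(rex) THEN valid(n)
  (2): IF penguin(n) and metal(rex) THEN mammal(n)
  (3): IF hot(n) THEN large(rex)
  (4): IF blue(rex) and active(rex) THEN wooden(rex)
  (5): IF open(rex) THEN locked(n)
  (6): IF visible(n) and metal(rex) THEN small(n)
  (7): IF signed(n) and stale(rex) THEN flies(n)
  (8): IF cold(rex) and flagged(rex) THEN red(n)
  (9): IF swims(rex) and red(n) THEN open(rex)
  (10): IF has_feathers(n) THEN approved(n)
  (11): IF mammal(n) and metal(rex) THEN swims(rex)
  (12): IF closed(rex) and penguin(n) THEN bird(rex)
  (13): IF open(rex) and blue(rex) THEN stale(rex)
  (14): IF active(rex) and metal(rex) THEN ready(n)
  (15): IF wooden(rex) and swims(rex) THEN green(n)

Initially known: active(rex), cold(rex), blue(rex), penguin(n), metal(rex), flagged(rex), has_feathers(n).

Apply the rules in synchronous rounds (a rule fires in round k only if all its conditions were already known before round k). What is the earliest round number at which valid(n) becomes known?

Round 1 — (2), (4), (8), (10), (14), derive mammal(n), wooden(rex), red(n), approved(n), ready(n).
Round 2 — (11), derive swims(rex).
Round 3 — (9), (15), derive open(rex), green(n).
Round 4 — (5), (13), derive locked(n), stale(rex).
Round 5 — (1), derive valid(n).
valid(n) first appears in round 5.

5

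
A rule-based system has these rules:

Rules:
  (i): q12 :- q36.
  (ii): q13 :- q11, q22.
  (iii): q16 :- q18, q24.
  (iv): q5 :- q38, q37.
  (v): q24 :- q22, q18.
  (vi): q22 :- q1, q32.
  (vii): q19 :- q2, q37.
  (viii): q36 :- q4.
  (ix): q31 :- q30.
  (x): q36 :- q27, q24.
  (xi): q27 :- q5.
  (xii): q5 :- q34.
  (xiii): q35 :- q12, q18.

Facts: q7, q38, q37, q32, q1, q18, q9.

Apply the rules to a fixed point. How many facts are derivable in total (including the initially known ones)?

15

Round 1: (iv) [q5 :- q38, q37.]; (vi) [q22 :- q1, q32.]. Adds q5, q22.
Round 2: (v) [q24 :- q22, q18.]; (xi) [q27 :- q5.]. Adds q24, q27.
Round 3: (iii) [q16 :- q18, q24.]; (x) [q36 :- q27, q24.]. Adds q16, q36.
Round 4: (i) [q12 :- q36.]. Adds q12.
Round 5: (xiii) [q35 :- q12, q18.]. Adds q35.
Closure: {q1, q12, q16, q18, q22, q24, q27, q32, q35, q36, q37, q38, q5, q7, q9} — 15 facts.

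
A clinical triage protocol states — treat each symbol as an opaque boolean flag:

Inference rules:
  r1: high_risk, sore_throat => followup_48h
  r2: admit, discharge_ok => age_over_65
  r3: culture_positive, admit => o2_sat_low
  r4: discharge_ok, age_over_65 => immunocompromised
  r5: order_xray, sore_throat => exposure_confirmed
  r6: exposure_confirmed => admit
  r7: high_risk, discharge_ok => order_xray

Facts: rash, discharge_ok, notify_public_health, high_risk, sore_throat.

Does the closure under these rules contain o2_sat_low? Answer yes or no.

Round 1: r1 [high_risk, sore_throat => followup_48h]; r7 [high_risk, discharge_ok => order_xray]. Adds followup_48h, order_xray.
Round 2: r5 [order_xray, sore_throat => exposure_confirmed]. Adds exposure_confirmed.
Round 3: r6 [exposure_confirmed => admit]. Adds admit.
Round 4: r2 [admit, discharge_ok => age_over_65]. Adds age_over_65.
Round 5: r4 [discharge_ok, age_over_65 => immunocompromised]. Adds immunocompromised.
Fixed point reached. o2_sat_low is concluded only by r3; r3 needs culture_positive (never derived).

no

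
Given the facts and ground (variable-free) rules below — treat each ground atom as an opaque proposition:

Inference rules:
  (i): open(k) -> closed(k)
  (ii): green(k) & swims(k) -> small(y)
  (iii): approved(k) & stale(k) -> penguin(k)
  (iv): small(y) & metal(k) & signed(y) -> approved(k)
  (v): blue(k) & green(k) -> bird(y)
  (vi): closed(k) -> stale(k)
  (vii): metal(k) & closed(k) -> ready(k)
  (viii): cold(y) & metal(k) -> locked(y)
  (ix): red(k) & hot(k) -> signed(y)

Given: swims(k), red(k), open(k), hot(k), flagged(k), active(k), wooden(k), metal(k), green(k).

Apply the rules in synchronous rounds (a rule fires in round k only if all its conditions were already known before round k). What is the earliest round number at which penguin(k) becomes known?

Round 1 fires (i), (ii), (ix), giving closed(k), small(y), signed(y).
Round 2 fires (iv), (vi), (vii), giving approved(k), stale(k), ready(k).
Round 3 fires (iii), giving penguin(k).
penguin(k) first appears in round 3.

3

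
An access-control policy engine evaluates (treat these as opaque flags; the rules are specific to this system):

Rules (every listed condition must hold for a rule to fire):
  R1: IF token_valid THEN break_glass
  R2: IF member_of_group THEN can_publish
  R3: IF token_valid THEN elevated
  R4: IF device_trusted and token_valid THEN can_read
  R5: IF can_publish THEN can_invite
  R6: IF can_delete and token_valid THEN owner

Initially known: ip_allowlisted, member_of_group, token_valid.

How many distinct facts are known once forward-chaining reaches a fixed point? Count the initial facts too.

7

[1] R1 [IF token_valid THEN break_glass]; R2 [IF member_of_group THEN can_publish]; R3 [IF token_valid THEN elevated]. ⇒ new: break_glass, can_publish, elevated.
[2] R5 [IF can_publish THEN can_invite]. ⇒ new: can_invite.
Closure: {break_glass, can_invite, can_publish, elevated, ip_allowlisted, member_of_group, token_valid} — 7 facts.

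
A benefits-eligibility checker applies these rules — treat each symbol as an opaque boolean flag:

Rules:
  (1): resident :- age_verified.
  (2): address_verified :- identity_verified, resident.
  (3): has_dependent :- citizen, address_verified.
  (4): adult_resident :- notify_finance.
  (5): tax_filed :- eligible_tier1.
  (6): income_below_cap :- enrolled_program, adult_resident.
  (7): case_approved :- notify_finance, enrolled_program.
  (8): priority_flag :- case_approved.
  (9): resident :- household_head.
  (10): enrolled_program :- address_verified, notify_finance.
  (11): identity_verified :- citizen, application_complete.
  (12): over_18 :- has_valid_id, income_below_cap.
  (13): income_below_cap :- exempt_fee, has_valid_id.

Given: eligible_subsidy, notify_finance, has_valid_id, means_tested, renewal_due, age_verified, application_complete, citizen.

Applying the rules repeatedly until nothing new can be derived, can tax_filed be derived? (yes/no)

Round 1 — (1), (4), (11), derive resident, adult_resident, identity_verified.
Round 2 — (2), derive address_verified.
Round 3 — (3), (10), derive has_dependent, enrolled_program.
Round 4 — (6), (7), derive income_below_cap, case_approved.
Round 5 — (8), (12), derive priority_flag, over_18.
Fixed point reached. tax_filed is concluded only by (5); (5) needs eligible_tier1 (never derived).

no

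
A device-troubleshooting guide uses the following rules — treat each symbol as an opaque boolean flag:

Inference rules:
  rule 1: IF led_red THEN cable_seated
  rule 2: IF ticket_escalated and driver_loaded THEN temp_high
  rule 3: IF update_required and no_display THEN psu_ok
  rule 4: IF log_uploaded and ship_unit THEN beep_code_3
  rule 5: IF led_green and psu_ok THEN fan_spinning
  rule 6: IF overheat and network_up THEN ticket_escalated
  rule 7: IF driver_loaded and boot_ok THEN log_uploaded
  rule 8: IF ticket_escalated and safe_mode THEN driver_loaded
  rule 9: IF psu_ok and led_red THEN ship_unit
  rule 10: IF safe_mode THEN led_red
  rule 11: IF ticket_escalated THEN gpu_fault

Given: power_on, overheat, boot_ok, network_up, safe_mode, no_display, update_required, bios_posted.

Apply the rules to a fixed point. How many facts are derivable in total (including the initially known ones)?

[1] rule 3 [IF update_required and no_display THEN psu_ok]; rule 6 [IF overheat and network_up THEN ticket_escalated]; rule 10 [IF safe_mode THEN led_red]. ⇒ new: psu_ok, ticket_escalated, led_red.
[2] rule 1 [IF led_red THEN cable_seated]; rule 8 [IF ticket_escalated and safe_mode THEN driver_loaded]; rule 9 [IF psu_ok and led_red THEN ship_unit]; rule 11 [IF ticket_escalated THEN gpu_fault]. ⇒ new: cable_seated, driver_loaded, ship_unit, gpu_fault.
[3] rule 2 [IF ticket_escalated and driver_loaded THEN temp_high]; rule 7 [IF driver_loaded and boot_ok THEN log_uploaded]. ⇒ new: temp_high, log_uploaded.
[4] rule 4 [IF log_uploaded and ship_unit THEN beep_code_3]. ⇒ new: beep_code_3.
Closure: {beep_code_3, bios_posted, boot_ok, cable_seated, driver_loaded, gpu_fault, led_red, log_uploaded, network_up, no_display, overheat, power_on, psu_ok, safe_mode, ship_unit, temp_high, ticket_escalated, update_required} — 18 facts.

18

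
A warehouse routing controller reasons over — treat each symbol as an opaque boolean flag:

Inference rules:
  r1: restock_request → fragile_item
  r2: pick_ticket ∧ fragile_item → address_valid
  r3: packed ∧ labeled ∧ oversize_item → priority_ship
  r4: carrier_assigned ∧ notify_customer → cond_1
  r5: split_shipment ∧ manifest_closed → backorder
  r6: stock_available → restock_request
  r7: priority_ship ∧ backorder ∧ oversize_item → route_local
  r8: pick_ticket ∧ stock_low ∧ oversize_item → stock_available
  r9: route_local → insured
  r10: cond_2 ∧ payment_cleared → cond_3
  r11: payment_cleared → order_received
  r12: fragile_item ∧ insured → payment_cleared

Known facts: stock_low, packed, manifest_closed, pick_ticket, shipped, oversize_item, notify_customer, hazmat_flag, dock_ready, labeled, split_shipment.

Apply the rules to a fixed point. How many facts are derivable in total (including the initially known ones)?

Round 1: r3 [packed ∧ labeled ∧ oversize_item → priority_ship]; r5 [split_shipment ∧ manifest_closed → backorder]; r8 [pick_ticket ∧ stock_low ∧ oversize_item → stock_available]. Adds priority_ship, backorder, stock_available.
Round 2: r6 [stock_available → restock_request]; r7 [priority_ship ∧ backorder ∧ oversize_item → route_local]. Adds restock_request, route_local.
Round 3: r1 [restock_request → fragile_item]; r9 [route_local → insured]. Adds fragile_item, insured.
Round 4: r2 [pick_ticket ∧ fragile_item → address_valid]; r12 [fragile_item ∧ insured → payment_cleared]. Adds address_valid, payment_cleared.
Round 5: r11 [payment_cleared → order_received]. Adds order_received.
Closure: {address_valid, backorder, dock_ready, fragile_item, hazmat_flag, insured, labeled, manifest_closed, notify_customer, order_received, oversize_item, packed, payment_cleared, pick_ticket, priority_ship, restock_request, route_local, shipped, split_shipment, stock_available, stock_low} — 21 facts.

21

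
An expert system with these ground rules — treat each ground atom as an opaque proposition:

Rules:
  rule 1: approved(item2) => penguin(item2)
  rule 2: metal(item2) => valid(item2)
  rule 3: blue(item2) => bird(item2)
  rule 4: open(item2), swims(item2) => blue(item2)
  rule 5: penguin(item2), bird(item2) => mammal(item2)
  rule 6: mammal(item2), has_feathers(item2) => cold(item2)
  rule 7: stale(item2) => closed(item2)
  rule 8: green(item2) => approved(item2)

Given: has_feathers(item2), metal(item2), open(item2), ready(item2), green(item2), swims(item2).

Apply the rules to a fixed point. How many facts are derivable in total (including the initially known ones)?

13

Round 1: rule 2 [metal(item2) => valid(item2)]; rule 4 [open(item2), swims(item2) => blue(item2)]; rule 8 [green(item2) => approved(item2)]. New: valid(item2), blue(item2), approved(item2).
Round 2: rule 1 [approved(item2) => penguin(item2)]; rule 3 [blue(item2) => bird(item2)]. New: penguin(item2), bird(item2).
Round 3: rule 5 [penguin(item2), bird(item2) => mammal(item2)]. New: mammal(item2).
Round 4: rule 6 [mammal(item2), has_feathers(item2) => cold(item2)]. New: cold(item2).
Closure: {approved(item2), bird(item2), blue(item2), cold(item2), green(item2), has_feathers(item2), mammal(item2), metal(item2), open(item2), penguin(item2), ready(item2), swims(item2), valid(item2)} — 13 facts.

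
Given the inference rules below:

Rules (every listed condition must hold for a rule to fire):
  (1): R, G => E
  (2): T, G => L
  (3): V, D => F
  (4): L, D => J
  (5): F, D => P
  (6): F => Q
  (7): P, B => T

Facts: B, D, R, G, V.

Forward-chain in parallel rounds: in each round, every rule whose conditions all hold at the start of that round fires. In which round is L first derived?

Round 1 — (1), (3), derive E, F.
Round 2 — (5), (6), derive P, Q.
Round 3 — (7), derive T.
Round 4 — (2), derive L.
L first appears in round 4.

4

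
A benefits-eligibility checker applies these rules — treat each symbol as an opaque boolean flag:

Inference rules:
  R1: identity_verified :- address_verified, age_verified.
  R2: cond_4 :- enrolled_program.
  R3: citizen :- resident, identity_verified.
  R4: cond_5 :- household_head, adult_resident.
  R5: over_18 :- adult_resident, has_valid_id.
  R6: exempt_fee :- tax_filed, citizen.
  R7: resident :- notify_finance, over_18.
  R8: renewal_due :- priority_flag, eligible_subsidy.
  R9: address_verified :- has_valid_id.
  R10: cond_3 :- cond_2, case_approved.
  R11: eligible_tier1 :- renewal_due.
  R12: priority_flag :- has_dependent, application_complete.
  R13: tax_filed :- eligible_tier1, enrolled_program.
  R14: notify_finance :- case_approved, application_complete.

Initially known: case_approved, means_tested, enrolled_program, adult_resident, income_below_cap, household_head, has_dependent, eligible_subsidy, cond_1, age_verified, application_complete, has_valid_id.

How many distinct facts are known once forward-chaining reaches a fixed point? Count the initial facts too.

25

Round 1 fires R2, R4, R5, R9, R12, R14, giving cond_4, cond_5, over_18, address_verified, priority_flag, notify_finance.
Round 2 fires R1, R7, R8, giving identity_verified, resident, renewal_due.
Round 3 fires R3, R11, giving citizen, eligible_tier1.
Round 4 fires R13, giving tax_filed.
Round 5 fires R6, giving exempt_fee.
Closure: {address_verified, adult_resident, age_verified, application_complete, case_approved, citizen, cond_1, cond_4, cond_5, eligible_subsidy, eligible_tier1, enrolled_program, exempt_fee, has_dependent, has_valid_id, household_head, identity_verified, income_below_cap, means_tested, notify_finance, over_18, priority_flag, renewal_due, resident, tax_filed} — 25 facts.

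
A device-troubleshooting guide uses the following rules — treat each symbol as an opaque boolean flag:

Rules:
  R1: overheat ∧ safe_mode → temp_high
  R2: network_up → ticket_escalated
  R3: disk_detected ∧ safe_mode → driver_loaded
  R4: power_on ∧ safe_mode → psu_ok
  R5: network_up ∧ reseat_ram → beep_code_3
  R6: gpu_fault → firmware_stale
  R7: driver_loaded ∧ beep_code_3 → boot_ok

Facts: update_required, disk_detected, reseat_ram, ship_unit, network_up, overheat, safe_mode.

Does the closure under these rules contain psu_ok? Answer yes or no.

Round 1: R1 [overheat ∧ safe_mode → temp_high]; R2 [network_up → ticket_escalated]; R3 [disk_detected ∧ safe_mode → driver_loaded]; R5 [network_up ∧ reseat_ram → beep_code_3]. New: temp_high, ticket_escalated, driver_loaded, beep_code_3.
Round 2: R7 [driver_loaded ∧ beep_code_3 → boot_ok]. New: boot_ok.
Fixed point reached. psu_ok is concluded only by R4; R4 needs power_on (never derived).

no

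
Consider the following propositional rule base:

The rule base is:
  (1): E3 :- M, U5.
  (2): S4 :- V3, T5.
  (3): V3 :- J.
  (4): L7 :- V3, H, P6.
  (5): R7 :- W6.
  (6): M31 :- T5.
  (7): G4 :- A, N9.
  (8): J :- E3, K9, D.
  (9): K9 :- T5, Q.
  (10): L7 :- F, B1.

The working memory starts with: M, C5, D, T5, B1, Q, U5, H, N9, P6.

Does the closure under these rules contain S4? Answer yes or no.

Round 1 — (1), (6), (9), derive E3, M31, K9.
Round 2 — (8), derive J.
Round 3 — (3), derive V3.
Round 4 — (2), (4), derive S4, L7.
S4 appears in round 4, so it is derivable.

yes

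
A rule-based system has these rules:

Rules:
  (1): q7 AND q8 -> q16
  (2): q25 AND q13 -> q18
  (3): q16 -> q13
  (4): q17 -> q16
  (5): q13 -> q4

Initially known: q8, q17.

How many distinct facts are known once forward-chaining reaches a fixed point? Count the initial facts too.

5

[1] (4) [q17 -> q16]. ⇒ new: q16.
[2] (3) [q16 -> q13]. ⇒ new: q13.
[3] (5) [q13 -> q4]. ⇒ new: q4.
Closure: {q13, q16, q17, q4, q8} — 5 facts.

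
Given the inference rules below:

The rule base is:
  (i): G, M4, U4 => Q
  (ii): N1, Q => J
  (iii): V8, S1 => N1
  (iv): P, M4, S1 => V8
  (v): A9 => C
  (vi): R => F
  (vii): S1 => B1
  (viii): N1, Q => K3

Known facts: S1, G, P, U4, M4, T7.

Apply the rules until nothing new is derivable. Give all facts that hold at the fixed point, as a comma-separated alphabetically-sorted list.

B1, G, J, K3, M4, N1, P, Q, S1, T7, U4, V8

Round 1 fires (i), (iv), (vii), giving Q, V8, B1.
Round 2 fires (iii), giving N1.
Round 3 fires (ii), (viii), giving J, K3.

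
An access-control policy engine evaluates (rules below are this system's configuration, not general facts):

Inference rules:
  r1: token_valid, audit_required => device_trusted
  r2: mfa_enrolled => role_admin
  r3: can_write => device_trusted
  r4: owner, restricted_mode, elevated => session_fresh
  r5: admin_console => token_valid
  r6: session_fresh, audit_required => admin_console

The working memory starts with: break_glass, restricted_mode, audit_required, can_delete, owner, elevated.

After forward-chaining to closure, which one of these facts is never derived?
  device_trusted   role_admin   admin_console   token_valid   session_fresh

Round 1 — r4, derive session_fresh.
Round 2 — r6, derive admin_console.
Round 3 — r5, derive token_valid.
Round 4 — r1, derive device_trusted.
Derived: admin_console (round 2), token_valid (round 3), device_trusted (round 4), session_fresh (round 1). role_admin never appears in any round.

role_admin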